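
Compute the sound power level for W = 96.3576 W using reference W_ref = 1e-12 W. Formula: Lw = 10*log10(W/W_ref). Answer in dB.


W / W_ref = 96.3576 / 1e-12 = 9.63576e+13
Lw = 10 * log10(9.63576e+13) = 139.84 dB


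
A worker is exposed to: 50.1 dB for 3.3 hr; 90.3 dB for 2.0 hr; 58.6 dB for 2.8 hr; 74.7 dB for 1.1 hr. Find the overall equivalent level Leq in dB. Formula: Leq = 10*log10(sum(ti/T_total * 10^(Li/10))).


T_total = 3.3 + 2.0 + 2.8 + 1.1 = 9.2 hr
(3.3/9.2) * 10^(50.1/10) = 36705.1
(2.0/9.2) * 10^(90.3/10) = 2.32939e+08
(2.8/9.2) * 10^(58.6/10) = 220481
(1.1/9.2) * 10^(74.7/10) = 3.52862e+06
Sum = 36705.1 + 2.32939e+08 + 220481 + 3.52862e+06 = 2.36725e+08
Leq = 10*log10(2.36725e+08) = 83.742 dB


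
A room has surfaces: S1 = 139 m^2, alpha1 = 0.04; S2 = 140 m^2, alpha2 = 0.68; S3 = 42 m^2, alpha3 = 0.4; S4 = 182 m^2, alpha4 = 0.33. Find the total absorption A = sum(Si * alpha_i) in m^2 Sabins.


139 * 0.04 = 5.56
140 * 0.68 = 95.2
42 * 0.4 = 16.8
182 * 0.33 = 60.06
A_total = 5.56 + 95.2 + 16.8 + 60.06 = 177.62 m^2


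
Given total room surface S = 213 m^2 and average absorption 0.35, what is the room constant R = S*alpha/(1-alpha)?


R = 213 * 0.35 / (1 - 0.35) = 114.69 m^2


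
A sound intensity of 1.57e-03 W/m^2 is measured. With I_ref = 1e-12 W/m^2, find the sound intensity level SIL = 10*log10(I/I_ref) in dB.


I / I_ref = 1.57e-03 / 1e-12 = 1.57e+09
SIL = 10 * log10(1.57e+09) = 91.959 dB


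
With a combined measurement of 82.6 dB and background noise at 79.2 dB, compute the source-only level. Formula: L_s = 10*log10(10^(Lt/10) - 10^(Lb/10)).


10^(82.6/10) = 1.8197e+08
10^(79.2/10) = 8.31764e+07
Difference = 1.8197e+08 - 8.31764e+07 = 9.87936e+07
L_source = 10*log10(9.87936e+07) = 79.947 dB


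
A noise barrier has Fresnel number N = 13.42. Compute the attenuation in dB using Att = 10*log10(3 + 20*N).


3 + 20*N = 3 + 20*13.42 = 271.4
Att = 10*log10(271.4) = 24.336 dB


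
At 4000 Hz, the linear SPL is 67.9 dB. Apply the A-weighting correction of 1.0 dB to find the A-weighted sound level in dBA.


A-weighting table: 4000 Hz -> 1.0 dB correction
SPL_A = SPL + correction = 67.9 + (1.0) = 68.9 dBA


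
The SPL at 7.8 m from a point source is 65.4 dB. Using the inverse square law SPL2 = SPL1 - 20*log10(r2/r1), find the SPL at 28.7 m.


r2/r1 = 28.7/7.8 = 3.67949
Correction = 20*log10(3.67949) = 11.3158 dB
SPL2 = 65.4 - 11.3158 = 54.084 dB


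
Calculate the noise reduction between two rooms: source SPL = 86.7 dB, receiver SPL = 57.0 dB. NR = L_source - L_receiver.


NR = L_source - L_receiver (difference between source and receiving room levels)
NR = 86.7 - 57.0 = 29.7 dB


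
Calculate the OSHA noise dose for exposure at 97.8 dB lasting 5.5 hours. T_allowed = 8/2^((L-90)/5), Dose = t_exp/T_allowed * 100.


T_allowed = 8 / 2^((97.8 - 90)/5) = 2.71321 hr
Dose = 5.5 / 2.71321 * 100 = 202.71 %


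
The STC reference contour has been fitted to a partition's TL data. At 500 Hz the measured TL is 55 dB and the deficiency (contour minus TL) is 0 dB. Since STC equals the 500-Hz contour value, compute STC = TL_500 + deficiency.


By ASTM E413, STC = value of the fitted reference contour at 500 Hz.
Contour value at 500 Hz = TL_500 + deficiency = 55 + 0 = 55
STC = 55


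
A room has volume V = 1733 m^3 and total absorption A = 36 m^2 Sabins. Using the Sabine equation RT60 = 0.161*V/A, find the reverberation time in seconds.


RT60 = 0.161 * 1733 / 36 = 7.7504 s


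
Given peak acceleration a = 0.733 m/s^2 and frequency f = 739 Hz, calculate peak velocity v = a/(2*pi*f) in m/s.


omega = 2*pi*f = 2*pi*739 = 4643.27 rad/s
v = a / omega = 0.733 / 4643.27 = 0.00015786 m/s


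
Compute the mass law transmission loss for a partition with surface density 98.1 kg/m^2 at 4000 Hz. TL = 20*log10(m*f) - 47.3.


m * f = 98.1 * 4000 = 392400
20*log10(392400) = 111.875 dB
TL = 111.875 - 47.3 = 64.575 dB


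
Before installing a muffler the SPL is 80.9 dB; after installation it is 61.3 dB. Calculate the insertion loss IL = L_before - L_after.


Insertion loss = SPL without muffler - SPL with muffler
IL = 80.9 - 61.3 = 19.6 dB


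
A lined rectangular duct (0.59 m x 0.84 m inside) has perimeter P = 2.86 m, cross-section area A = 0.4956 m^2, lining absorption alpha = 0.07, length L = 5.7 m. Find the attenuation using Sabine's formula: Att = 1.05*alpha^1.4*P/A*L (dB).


alpha^1.4 = 0.07^1.4 = 0.0241622
Attenuation rate = 1.05 * alpha^1.4 * P / A
= 1.05 * 0.0241622 * 2.86 / 0.4956 = 0.146407 dB/m
Total Att = 0.146407 * 5.7 = 0.83452 dB


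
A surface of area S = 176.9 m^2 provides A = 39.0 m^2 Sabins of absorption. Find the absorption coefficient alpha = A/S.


Absorption coefficient = absorbed power / incident power
alpha = A / S = 39.0 / 176.9 = 0.22046


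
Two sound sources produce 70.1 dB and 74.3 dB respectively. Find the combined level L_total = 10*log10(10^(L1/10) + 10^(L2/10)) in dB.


10^(70.1/10) = 1.02329e+07
10^(74.3/10) = 2.69153e+07
Sum = 1.02329e+07 + 2.69153e+07 = 3.71482e+07
L_total = 10*log10(3.71482e+07) = 75.699 dB


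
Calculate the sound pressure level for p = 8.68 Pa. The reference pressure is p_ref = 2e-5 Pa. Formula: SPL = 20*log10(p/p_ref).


p / p_ref = 8.68 / 2e-5 = 434000
SPL = 20 * log10(434000) = 112.75 dB


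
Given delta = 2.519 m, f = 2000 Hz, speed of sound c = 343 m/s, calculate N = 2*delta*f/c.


N = 2*delta*f/c = 2*delta/lambda, where lambda = c/f
lambda = 343 / 2000 = 0.1715 m
N = 2 * 2.519 / 0.1715 = 29.376


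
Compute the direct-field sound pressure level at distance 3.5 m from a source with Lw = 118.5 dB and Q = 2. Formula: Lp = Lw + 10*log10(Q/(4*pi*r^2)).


4*pi*r^2 = 4*pi*3.5^2 = 153.938 m^2
Q / (4*pi*r^2) = 2 / 153.938 = 0.0129922
Lp = 118.5 + 10*log10(0.0129922) = 99.637 dB


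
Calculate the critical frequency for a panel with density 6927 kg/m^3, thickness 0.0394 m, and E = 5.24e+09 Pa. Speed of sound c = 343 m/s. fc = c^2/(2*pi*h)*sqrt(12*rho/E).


12*rho/E = 12*6927/5.24e+09 = 1.58634e-05
sqrt(12*rho/E) = sqrt(1.58634e-05) = 0.00398289
c^2/(2*pi*h) = 343^2/(2*pi*0.0394) = 475239
fc = 475239 * 0.00398289 = 1892.8 Hz


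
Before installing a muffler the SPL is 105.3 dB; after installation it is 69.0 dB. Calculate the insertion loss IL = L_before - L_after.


Insertion loss = SPL without muffler - SPL with muffler
IL = 105.3 - 69.0 = 36.3 dB


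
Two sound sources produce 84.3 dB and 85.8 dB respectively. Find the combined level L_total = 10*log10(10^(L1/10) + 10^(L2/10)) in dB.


10^(84.3/10) = 2.69153e+08
10^(85.8/10) = 3.80189e+08
Sum = 2.69153e+08 + 3.80189e+08 = 6.49342e+08
L_total = 10*log10(6.49342e+08) = 88.125 dB


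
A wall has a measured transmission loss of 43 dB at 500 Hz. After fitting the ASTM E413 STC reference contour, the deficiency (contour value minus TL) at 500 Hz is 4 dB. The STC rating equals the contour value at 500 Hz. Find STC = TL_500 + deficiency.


By ASTM E413, STC = value of the fitted reference contour at 500 Hz.
Contour value at 500 Hz = TL_500 + deficiency = 43 + 4 = 47
STC = 47


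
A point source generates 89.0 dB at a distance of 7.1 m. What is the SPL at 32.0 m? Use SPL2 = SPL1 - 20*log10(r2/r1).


r2/r1 = 32.0/7.1 = 4.50704
Correction = 20*log10(4.50704) = 13.0778 dB
SPL2 = 89.0 - 13.0778 = 75.922 dB


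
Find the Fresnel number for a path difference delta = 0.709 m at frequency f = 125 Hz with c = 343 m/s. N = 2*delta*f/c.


N = 2*delta*f/c = 2*delta/lambda, where lambda = c/f
lambda = 343 / 125 = 2.744 m
N = 2 * 0.709 / 2.744 = 0.51676


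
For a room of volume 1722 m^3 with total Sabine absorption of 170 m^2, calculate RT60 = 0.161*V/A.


RT60 = 0.161 * 1722 / 170 = 1.6308 s


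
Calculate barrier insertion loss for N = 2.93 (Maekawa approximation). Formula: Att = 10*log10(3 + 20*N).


3 + 20*N = 3 + 20*2.93 = 61.6
Att = 10*log10(61.6) = 17.896 dB


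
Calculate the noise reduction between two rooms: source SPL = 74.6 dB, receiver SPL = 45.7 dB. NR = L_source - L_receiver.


NR = L_source - L_receiver (difference between source and receiving room levels)
NR = 74.6 - 45.7 = 28.9 dB


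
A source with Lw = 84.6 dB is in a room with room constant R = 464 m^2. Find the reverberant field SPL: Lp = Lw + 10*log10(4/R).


4/R = 4/464 = 0.00862069
Lp = 84.6 + 10*log10(0.00862069) = 63.955 dB


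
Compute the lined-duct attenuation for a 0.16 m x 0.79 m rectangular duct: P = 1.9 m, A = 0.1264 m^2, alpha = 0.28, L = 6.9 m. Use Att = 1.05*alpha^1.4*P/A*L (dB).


alpha^1.4 = 0.28^1.4 = 0.168276
Attenuation rate = 1.05 * alpha^1.4 * P / A
= 1.05 * 0.168276 * 1.9 / 0.1264 = 2.65594 dB/m
Total Att = 2.65594 * 6.9 = 18.326 dB


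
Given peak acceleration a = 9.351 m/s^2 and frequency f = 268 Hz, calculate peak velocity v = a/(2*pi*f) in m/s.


omega = 2*pi*f = 2*pi*268 = 1683.89 rad/s
v = a / omega = 9.351 / 1683.89 = 0.0055532 m/s


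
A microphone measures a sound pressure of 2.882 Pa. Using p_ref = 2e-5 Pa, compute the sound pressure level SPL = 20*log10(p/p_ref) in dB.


p / p_ref = 2.882 / 2e-5 = 144100
SPL = 20 * log10(144100) = 103.17 dB


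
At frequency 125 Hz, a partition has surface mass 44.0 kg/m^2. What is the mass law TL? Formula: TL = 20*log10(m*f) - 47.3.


m * f = 44.0 * 125 = 5500
20*log10(5500) = 74.8073 dB
TL = 74.8073 - 47.3 = 27.507 dB


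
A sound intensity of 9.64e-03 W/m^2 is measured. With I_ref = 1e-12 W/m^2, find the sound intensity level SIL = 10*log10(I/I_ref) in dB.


I / I_ref = 9.64e-03 / 1e-12 = 9.64e+09
SIL = 10 * log10(9.64e+09) = 99.841 dB


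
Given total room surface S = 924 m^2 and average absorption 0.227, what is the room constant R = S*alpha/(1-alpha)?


R = 924 * 0.227 / (1 - 0.227) = 271.34 m^2


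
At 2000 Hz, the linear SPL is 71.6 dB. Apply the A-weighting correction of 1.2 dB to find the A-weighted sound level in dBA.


A-weighting table: 2000 Hz -> 1.2 dB correction
SPL_A = SPL + correction = 71.6 + (1.2) = 72.8 dBA


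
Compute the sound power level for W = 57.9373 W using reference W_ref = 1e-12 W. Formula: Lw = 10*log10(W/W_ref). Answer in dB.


W / W_ref = 57.9373 / 1e-12 = 5.79373e+13
Lw = 10 * log10(5.79373e+13) = 137.63 dB


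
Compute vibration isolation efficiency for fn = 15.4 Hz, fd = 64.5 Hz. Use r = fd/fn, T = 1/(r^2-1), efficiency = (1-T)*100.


r = 64.5 / 15.4 = 4.18831
r^2 - 1 = 4.18831^2 - 1 = 16.5419
T = 1/16.5419 = 0.0604525
Efficiency = (1 - 0.0604525)*100 = 93.955 %


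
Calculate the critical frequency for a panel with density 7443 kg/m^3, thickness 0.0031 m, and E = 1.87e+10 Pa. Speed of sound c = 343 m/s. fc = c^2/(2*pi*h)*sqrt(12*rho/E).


12*rho/E = 12*7443/1.87e+10 = 4.77626e-06
sqrt(12*rho/E) = sqrt(4.77626e-06) = 0.00218547
c^2/(2*pi*h) = 343^2/(2*pi*0.0031) = 6.04014e+06
fc = 6.04014e+06 * 0.00218547 = 13201 Hz


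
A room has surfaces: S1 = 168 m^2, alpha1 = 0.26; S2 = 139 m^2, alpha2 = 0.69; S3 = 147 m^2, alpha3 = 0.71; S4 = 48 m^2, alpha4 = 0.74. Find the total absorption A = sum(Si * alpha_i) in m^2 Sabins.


168 * 0.26 = 43.68
139 * 0.69 = 95.91
147 * 0.71 = 104.37
48 * 0.74 = 35.52
A_total = 43.68 + 95.91 + 104.37 + 35.52 = 279.48 m^2


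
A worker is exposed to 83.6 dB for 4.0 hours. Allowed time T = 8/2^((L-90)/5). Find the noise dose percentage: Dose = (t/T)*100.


T_allowed = 8 / 2^((83.6 - 90)/5) = 19.4271 hr
Dose = 4.0 / 19.4271 * 100 = 20.59 %


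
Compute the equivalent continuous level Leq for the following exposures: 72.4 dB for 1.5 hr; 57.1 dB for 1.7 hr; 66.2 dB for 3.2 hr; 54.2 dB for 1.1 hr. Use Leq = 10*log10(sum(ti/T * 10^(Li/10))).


T_total = 1.5 + 1.7 + 3.2 + 1.1 = 7.5 hr
(1.5/7.5) * 10^(72.4/10) = 3.4756e+06
(1.7/7.5) * 10^(57.1/10) = 116249
(3.2/7.5) * 10^(66.2/10) = 1.77864e+06
(1.1/7.5) * 10^(54.2/10) = 38577.3
Sum = 3.4756e+06 + 116249 + 1.77864e+06 + 38577.3 = 5.40907e+06
Leq = 10*log10(5.40907e+06) = 67.331 dB


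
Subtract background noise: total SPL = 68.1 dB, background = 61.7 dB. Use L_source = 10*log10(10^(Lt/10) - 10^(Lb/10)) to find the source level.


10^(68.1/10) = 6.45654e+06
10^(61.7/10) = 1.47911e+06
Difference = 6.45654e+06 - 1.47911e+06 = 4.97743e+06
L_source = 10*log10(4.97743e+06) = 66.97 dB


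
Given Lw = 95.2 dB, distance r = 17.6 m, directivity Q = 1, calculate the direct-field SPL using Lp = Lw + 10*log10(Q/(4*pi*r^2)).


4*pi*r^2 = 4*pi*17.6^2 = 3892.56 m^2
Q / (4*pi*r^2) = 1 / 3892.56 = 0.0002569
Lp = 95.2 + 10*log10(0.0002569) = 59.298 dB


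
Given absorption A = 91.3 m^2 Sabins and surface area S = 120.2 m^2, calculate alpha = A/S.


Absorption coefficient = absorbed power / incident power
alpha = A / S = 91.3 / 120.2 = 0.75957


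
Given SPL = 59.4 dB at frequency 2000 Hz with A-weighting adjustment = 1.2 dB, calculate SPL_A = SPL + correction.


A-weighting table: 2000 Hz -> 1.2 dB correction
SPL_A = SPL + correction = 59.4 + (1.2) = 60.6 dBA


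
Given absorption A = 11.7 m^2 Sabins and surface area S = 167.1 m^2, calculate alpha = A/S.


Absorption coefficient = absorbed power / incident power
alpha = A / S = 11.7 / 167.1 = 0.070018


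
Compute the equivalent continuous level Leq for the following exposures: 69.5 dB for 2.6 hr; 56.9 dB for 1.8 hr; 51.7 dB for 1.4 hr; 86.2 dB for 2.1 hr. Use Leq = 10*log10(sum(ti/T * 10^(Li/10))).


T_total = 2.6 + 1.8 + 1.4 + 2.1 = 7.9 hr
(2.6/7.9) * 10^(69.5/10) = 2.93323e+06
(1.8/7.9) * 10^(56.9/10) = 111595
(1.4/7.9) * 10^(51.7/10) = 26212
(2.1/7.9) * 10^(86.2/10) = 1.10813e+08
Sum = 2.93323e+06 + 111595 + 26212 + 1.10813e+08 = 1.13884e+08
Leq = 10*log10(1.13884e+08) = 80.565 dB


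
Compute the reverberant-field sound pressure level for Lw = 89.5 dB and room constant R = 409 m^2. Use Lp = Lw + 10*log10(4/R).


4/R = 4/409 = 0.00977995
Lp = 89.5 + 10*log10(0.00977995) = 69.403 dB


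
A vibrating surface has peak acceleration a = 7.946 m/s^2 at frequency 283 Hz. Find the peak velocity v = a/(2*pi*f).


omega = 2*pi*f = 2*pi*283 = 1778.14 rad/s
v = a / omega = 7.946 / 1778.14 = 0.0044687 m/s


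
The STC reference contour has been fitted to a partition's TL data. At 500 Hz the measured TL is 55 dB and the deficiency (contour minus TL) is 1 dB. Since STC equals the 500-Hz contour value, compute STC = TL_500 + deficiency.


By ASTM E413, STC = value of the fitted reference contour at 500 Hz.
Contour value at 500 Hz = TL_500 + deficiency = 55 + 1 = 56
STC = 56


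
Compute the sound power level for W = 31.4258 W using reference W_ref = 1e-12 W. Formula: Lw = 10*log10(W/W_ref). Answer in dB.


W / W_ref = 31.4258 / 1e-12 = 3.14258e+13
Lw = 10 * log10(3.14258e+13) = 134.97 dB


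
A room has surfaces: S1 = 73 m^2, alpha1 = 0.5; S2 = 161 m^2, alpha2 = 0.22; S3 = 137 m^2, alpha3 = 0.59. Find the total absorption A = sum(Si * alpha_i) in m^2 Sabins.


73 * 0.5 = 36.5
161 * 0.22 = 35.42
137 * 0.59 = 80.83
A_total = 36.5 + 35.42 + 80.83 = 152.75 m^2


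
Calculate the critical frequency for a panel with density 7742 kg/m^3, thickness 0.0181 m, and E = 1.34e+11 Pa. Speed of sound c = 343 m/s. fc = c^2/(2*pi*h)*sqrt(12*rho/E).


12*rho/E = 12*7742/1.34e+11 = 6.93313e-07
sqrt(12*rho/E) = sqrt(6.93313e-07) = 0.000832654
c^2/(2*pi*h) = 343^2/(2*pi*0.0181) = 1.0345e+06
fc = 1.0345e+06 * 0.000832654 = 861.38 Hz


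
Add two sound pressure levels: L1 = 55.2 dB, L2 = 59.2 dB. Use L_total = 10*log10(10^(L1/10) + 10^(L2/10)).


10^(55.2/10) = 331131
10^(59.2/10) = 831764
Sum = 331131 + 831764 = 1.1629e+06
L_total = 10*log10(1.1629e+06) = 60.655 dB


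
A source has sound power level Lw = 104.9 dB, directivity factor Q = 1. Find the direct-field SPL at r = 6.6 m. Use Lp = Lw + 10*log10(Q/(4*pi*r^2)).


4*pi*r^2 = 4*pi*6.6^2 = 547.391 m^2
Q / (4*pi*r^2) = 1 / 547.391 = 0.00182685
Lp = 104.9 + 10*log10(0.00182685) = 77.517 dB


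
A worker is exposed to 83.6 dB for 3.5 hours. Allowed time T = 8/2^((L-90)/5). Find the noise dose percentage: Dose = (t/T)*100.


T_allowed = 8 / 2^((83.6 - 90)/5) = 19.4271 hr
Dose = 3.5 / 19.4271 * 100 = 18.016 %


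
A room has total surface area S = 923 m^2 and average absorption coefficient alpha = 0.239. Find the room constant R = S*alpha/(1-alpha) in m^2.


R = 923 * 0.239 / (1 - 0.239) = 289.88 m^2


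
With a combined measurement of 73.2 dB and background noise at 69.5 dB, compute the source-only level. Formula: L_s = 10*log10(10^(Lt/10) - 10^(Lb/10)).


10^(73.2/10) = 2.0893e+07
10^(69.5/10) = 8.91251e+06
Difference = 2.0893e+07 - 8.91251e+06 = 1.19805e+07
L_source = 10*log10(1.19805e+07) = 70.785 dB


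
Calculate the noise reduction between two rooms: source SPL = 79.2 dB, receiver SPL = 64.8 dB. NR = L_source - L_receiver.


NR = L_source - L_receiver (difference between source and receiving room levels)
NR = 79.2 - 64.8 = 14.4 dB


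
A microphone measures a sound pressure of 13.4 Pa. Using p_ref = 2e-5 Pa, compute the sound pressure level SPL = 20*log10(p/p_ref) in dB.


p / p_ref = 13.4 / 2e-5 = 670000
SPL = 20 * log10(670000) = 116.52 dB


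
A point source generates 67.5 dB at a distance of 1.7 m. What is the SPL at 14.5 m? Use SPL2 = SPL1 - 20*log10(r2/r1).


r2/r1 = 14.5/1.7 = 8.52941
Correction = 20*log10(8.52941) = 18.6184 dB
SPL2 = 67.5 - 18.6184 = 48.882 dB


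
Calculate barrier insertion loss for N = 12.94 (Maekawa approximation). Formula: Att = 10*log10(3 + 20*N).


3 + 20*N = 3 + 20*12.94 = 261.8
Att = 10*log10(261.8) = 24.18 dB


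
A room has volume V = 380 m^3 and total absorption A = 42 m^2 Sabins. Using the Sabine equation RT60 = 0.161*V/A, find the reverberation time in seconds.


RT60 = 0.161 * 380 / 42 = 1.4567 s


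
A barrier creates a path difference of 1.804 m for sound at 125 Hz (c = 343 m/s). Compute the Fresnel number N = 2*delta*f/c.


N = 2*delta*f/c = 2*delta/lambda, where lambda = c/f
lambda = 343 / 125 = 2.744 m
N = 2 * 1.804 / 2.744 = 1.3149


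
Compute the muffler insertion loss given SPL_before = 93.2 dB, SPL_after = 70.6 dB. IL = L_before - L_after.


Insertion loss = SPL without muffler - SPL with muffler
IL = 93.2 - 70.6 = 22.6 dB


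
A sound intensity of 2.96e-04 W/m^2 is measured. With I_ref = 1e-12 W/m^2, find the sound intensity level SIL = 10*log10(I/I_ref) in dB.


I / I_ref = 2.96e-04 / 1e-12 = 2.96e+08
SIL = 10 * log10(2.96e+08) = 84.713 dB


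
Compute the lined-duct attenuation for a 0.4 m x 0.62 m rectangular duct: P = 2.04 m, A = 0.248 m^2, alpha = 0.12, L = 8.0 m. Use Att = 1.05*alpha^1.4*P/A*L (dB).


alpha^1.4 = 0.12^1.4 = 0.0513871
Attenuation rate = 1.05 * alpha^1.4 * P / A
= 1.05 * 0.0513871 * 2.04 / 0.248 = 0.443835 dB/m
Total Att = 0.443835 * 8.0 = 3.5507 dB


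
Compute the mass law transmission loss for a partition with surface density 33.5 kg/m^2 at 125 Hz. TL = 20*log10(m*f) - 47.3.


m * f = 33.5 * 125 = 4187.5
20*log10(4187.5) = 72.4391 dB
TL = 72.4391 - 47.3 = 25.139 dB


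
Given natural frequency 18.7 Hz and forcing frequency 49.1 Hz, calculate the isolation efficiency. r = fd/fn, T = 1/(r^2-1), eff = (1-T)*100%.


r = 49.1 / 18.7 = 2.62567
r^2 - 1 = 2.62567^2 - 1 = 5.89414
T = 1/5.89414 = 0.16966
Efficiency = (1 - 0.16966)*100 = 83.034 %


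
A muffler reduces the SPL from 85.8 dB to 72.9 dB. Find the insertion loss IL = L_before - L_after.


Insertion loss = SPL without muffler - SPL with muffler
IL = 85.8 - 72.9 = 12.9 dB


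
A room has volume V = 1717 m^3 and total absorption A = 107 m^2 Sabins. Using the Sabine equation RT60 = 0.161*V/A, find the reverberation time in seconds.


RT60 = 0.161 * 1717 / 107 = 2.5835 s


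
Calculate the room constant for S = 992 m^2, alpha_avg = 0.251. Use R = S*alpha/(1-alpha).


R = 992 * 0.251 / (1 - 0.251) = 332.43 m^2


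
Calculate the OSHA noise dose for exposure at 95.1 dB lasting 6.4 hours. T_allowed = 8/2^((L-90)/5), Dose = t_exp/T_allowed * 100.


T_allowed = 8 / 2^((95.1 - 90)/5) = 3.94493 hr
Dose = 6.4 / 3.94493 * 100 = 162.23 %


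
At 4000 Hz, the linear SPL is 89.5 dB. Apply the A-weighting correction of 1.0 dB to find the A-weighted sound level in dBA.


A-weighting table: 4000 Hz -> 1.0 dB correction
SPL_A = SPL + correction = 89.5 + (1.0) = 90.5 dBA


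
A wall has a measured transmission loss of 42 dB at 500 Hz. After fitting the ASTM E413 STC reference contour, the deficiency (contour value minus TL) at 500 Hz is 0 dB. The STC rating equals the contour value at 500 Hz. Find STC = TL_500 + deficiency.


By ASTM E413, STC = value of the fitted reference contour at 500 Hz.
Contour value at 500 Hz = TL_500 + deficiency = 42 + 0 = 42
STC = 42


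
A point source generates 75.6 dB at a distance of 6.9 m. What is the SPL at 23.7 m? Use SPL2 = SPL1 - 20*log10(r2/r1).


r2/r1 = 23.7/6.9 = 3.43478
Correction = 20*log10(3.43478) = 10.718 dB
SPL2 = 75.6 - 10.718 = 64.882 dB


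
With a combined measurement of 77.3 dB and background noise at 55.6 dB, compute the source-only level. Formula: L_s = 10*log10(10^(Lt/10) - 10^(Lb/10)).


10^(77.3/10) = 5.37032e+07
10^(55.6/10) = 363078
Difference = 5.37032e+07 - 363078 = 5.33401e+07
L_source = 10*log10(5.33401e+07) = 77.271 dB


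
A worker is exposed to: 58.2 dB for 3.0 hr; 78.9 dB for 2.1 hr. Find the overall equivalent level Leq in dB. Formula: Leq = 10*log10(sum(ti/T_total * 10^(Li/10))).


T_total = 3.0 + 2.1 = 5.1 hr
(3.0/5.1) * 10^(58.2/10) = 388643
(2.1/5.1) * 10^(78.9/10) = 3.19631e+07
Sum = 388643 + 3.19631e+07 = 3.23517e+07
Leq = 10*log10(3.23517e+07) = 75.099 dB


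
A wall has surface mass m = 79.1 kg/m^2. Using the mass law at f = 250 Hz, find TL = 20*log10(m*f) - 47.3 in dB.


m * f = 79.1 * 250 = 19775
20*log10(19775) = 85.9223 dB
TL = 85.9223 - 47.3 = 38.622 dB


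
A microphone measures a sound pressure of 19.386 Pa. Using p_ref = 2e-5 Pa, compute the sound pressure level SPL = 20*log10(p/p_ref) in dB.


p / p_ref = 19.386 / 2e-5 = 969300
SPL = 20 * log10(969300) = 119.73 dB


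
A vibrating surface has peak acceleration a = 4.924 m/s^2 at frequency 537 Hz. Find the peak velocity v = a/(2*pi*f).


omega = 2*pi*f = 2*pi*537 = 3374.07 rad/s
v = a / omega = 4.924 / 3374.07 = 0.0014594 m/s


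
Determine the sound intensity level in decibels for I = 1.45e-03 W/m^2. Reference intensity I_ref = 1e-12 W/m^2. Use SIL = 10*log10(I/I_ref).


I / I_ref = 1.45e-03 / 1e-12 = 1.45e+09
SIL = 10 * log10(1.45e+09) = 91.614 dB


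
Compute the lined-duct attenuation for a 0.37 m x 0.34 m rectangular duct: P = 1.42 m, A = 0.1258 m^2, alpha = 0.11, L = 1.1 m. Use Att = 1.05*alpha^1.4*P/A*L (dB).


alpha^1.4 = 0.11^1.4 = 0.0454935
Attenuation rate = 1.05 * alpha^1.4 * P / A
= 1.05 * 0.0454935 * 1.42 / 0.1258 = 0.539196 dB/m
Total Att = 0.539196 * 1.1 = 0.59312 dB


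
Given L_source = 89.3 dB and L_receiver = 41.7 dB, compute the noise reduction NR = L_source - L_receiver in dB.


NR = L_source - L_receiver (difference between source and receiving room levels)
NR = 89.3 - 41.7 = 47.6 dB


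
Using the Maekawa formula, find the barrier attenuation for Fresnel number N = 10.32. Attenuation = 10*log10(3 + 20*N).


3 + 20*N = 3 + 20*10.32 = 209.4
Att = 10*log10(209.4) = 23.21 dB


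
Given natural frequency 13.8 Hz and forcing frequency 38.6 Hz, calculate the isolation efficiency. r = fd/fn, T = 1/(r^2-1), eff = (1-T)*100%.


r = 38.6 / 13.8 = 2.7971
r^2 - 1 = 2.7971^2 - 1 = 6.82377
T = 1/6.82377 = 0.146547
Efficiency = (1 - 0.146547)*100 = 85.345 %


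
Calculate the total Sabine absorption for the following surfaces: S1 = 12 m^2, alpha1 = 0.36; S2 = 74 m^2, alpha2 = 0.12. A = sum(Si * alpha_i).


12 * 0.36 = 4.32
74 * 0.12 = 8.88
A_total = 4.32 + 8.88 = 13.2 m^2


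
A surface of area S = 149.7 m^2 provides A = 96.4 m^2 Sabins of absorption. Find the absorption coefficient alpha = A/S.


Absorption coefficient = absorbed power / incident power
alpha = A / S = 96.4 / 149.7 = 0.64395


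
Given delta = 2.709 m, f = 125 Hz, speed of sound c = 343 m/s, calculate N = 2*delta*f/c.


N = 2*delta*f/c = 2*delta/lambda, where lambda = c/f
lambda = 343 / 125 = 2.744 m
N = 2 * 2.709 / 2.744 = 1.9745


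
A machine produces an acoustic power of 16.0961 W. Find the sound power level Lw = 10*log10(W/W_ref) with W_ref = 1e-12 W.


W / W_ref = 16.0961 / 1e-12 = 1.60961e+13
Lw = 10 * log10(1.60961e+13) = 132.07 dB


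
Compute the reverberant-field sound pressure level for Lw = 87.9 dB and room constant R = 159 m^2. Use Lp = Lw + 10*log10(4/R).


4/R = 4/159 = 0.0251572
Lp = 87.9 + 10*log10(0.0251572) = 71.907 dB


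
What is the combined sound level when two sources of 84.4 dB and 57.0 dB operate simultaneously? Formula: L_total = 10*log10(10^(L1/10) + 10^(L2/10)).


10^(84.4/10) = 2.75423e+08
10^(57.0/10) = 501187
Sum = 2.75423e+08 + 501187 = 2.75924e+08
L_total = 10*log10(2.75924e+08) = 84.408 dB


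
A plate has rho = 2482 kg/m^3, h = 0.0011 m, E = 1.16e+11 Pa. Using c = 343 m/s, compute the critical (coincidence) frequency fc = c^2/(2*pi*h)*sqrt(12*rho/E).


12*rho/E = 12*2482/1.16e+11 = 2.56759e-07
sqrt(12*rho/E) = sqrt(2.56759e-07) = 0.000506714
c^2/(2*pi*h) = 343^2/(2*pi*0.0011) = 1.70222e+07
fc = 1.70222e+07 * 0.000506714 = 8625.4 Hz


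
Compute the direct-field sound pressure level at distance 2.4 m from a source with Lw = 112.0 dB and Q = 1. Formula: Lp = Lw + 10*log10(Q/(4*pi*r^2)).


4*pi*r^2 = 4*pi*2.4^2 = 72.3823 m^2
Q / (4*pi*r^2) = 1 / 72.3823 = 0.0138155
Lp = 112.0 + 10*log10(0.0138155) = 93.404 dB


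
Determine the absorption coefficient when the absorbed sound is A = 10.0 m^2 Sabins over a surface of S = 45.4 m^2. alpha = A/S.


Absorption coefficient = absorbed power / incident power
alpha = A / S = 10.0 / 45.4 = 0.22026


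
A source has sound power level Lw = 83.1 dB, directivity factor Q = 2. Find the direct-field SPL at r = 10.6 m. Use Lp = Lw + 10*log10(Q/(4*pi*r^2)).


4*pi*r^2 = 4*pi*10.6^2 = 1411.96 m^2
Q / (4*pi*r^2) = 2 / 1411.96 = 0.00141647
Lp = 83.1 + 10*log10(0.00141647) = 54.612 dB


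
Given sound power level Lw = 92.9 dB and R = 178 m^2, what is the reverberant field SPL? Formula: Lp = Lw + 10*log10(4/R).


4/R = 4/178 = 0.0224719
Lp = 92.9 + 10*log10(0.0224719) = 76.416 dB


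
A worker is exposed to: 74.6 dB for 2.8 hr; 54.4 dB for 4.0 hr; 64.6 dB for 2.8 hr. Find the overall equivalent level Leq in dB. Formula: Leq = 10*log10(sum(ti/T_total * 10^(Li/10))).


T_total = 2.8 + 4.0 + 2.8 = 9.6 hr
(2.8/9.6) * 10^(74.6/10) = 8.41176e+06
(4.0/9.6) * 10^(54.4/10) = 114760
(2.8/9.6) * 10^(64.6/10) = 841176
Sum = 8.41176e+06 + 114760 + 841176 = 9.3677e+06
Leq = 10*log10(9.3677e+06) = 69.716 dB


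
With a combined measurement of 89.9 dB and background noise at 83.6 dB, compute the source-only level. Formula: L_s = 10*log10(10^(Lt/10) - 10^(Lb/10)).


10^(89.9/10) = 9.77237e+08
10^(83.6/10) = 2.29087e+08
Difference = 9.77237e+08 - 2.29087e+08 = 7.4815e+08
L_source = 10*log10(7.4815e+08) = 88.74 dB


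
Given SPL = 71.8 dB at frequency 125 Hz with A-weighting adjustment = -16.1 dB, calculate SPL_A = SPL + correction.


A-weighting table: 125 Hz -> -16.1 dB correction
SPL_A = SPL + correction = 71.8 + (-16.1) = 55.7 dBA


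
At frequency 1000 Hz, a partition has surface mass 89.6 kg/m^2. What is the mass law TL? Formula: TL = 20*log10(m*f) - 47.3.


m * f = 89.6 * 1000 = 89600
20*log10(89600) = 99.0462 dB
TL = 99.0462 - 47.3 = 51.746 dB


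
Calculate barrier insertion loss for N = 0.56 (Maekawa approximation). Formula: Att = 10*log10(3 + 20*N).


3 + 20*N = 3 + 20*0.56 = 14.2
Att = 10*log10(14.2) = 11.523 dB


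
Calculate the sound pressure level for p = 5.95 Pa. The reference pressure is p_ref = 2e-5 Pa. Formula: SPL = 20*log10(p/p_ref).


p / p_ref = 5.95 / 2e-5 = 297500
SPL = 20 * log10(297500) = 109.47 dB


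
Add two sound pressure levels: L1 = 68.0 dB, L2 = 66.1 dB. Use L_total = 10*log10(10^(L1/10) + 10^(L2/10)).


10^(68.0/10) = 6.30957e+06
10^(66.1/10) = 4.0738e+06
Sum = 6.30957e+06 + 4.0738e+06 = 1.03834e+07
L_total = 10*log10(1.03834e+07) = 70.163 dB


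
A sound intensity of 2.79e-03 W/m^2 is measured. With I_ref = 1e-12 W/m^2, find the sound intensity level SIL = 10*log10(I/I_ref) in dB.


I / I_ref = 2.79e-03 / 1e-12 = 2.79e+09
SIL = 10 * log10(2.79e+09) = 94.456 dB


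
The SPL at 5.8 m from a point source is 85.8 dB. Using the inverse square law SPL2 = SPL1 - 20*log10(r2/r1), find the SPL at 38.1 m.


r2/r1 = 38.1/5.8 = 6.56897
Correction = 20*log10(6.56897) = 16.3499 dB
SPL2 = 85.8 - 16.3499 = 69.45 dB


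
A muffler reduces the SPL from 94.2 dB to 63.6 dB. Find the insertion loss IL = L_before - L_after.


Insertion loss = SPL without muffler - SPL with muffler
IL = 94.2 - 63.6 = 30.6 dB


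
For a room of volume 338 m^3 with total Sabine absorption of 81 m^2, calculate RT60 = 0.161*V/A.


RT60 = 0.161 * 338 / 81 = 0.67183 s


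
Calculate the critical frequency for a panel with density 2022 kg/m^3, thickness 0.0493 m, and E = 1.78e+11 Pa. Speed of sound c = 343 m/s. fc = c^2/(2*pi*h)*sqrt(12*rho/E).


12*rho/E = 12*2022/1.78e+11 = 1.36315e-07
sqrt(12*rho/E) = sqrt(1.36315e-07) = 0.000369209
c^2/(2*pi*h) = 343^2/(2*pi*0.0493) = 379806
fc = 379806 * 0.000369209 = 140.23 Hz


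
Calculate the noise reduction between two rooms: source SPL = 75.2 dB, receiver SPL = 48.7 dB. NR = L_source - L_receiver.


NR = L_source - L_receiver (difference between source and receiving room levels)
NR = 75.2 - 48.7 = 26.5 dB


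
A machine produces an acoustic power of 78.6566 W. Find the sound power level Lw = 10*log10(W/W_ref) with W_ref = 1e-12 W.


W / W_ref = 78.6566 / 1e-12 = 7.86566e+13
Lw = 10 * log10(7.86566e+13) = 138.96 dB


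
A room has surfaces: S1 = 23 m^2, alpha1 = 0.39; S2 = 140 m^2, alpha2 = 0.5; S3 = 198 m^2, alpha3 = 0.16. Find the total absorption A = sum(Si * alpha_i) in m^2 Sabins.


23 * 0.39 = 8.97
140 * 0.5 = 70
198 * 0.16 = 31.68
A_total = 8.97 + 70 + 31.68 = 110.65 m^2


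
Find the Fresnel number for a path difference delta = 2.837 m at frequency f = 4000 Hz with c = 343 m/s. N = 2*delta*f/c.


N = 2*delta*f/c = 2*delta/lambda, where lambda = c/f
lambda = 343 / 4000 = 0.08575 m
N = 2 * 2.837 / 0.08575 = 66.169


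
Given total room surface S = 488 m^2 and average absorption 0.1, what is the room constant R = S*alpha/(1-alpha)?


R = 488 * 0.1 / (1 - 0.1) = 54.222 m^2


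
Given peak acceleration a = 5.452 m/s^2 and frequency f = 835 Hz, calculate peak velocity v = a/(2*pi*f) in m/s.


omega = 2*pi*f = 2*pi*835 = 5246.46 rad/s
v = a / omega = 5.452 / 5246.46 = 0.0010392 m/s


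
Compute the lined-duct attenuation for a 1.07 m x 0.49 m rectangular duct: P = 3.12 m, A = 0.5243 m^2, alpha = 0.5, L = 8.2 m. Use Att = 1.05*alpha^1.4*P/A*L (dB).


alpha^1.4 = 0.5^1.4 = 0.378929
Attenuation rate = 1.05 * alpha^1.4 * P / A
= 1.05 * 0.378929 * 3.12 / 0.5243 = 2.36767 dB/m
Total Att = 2.36767 * 8.2 = 19.415 dB


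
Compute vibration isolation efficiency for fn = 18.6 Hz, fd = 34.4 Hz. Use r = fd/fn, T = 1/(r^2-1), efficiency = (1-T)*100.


r = 34.4 / 18.6 = 1.84946
r^2 - 1 = 1.84946^2 - 1 = 2.4205
T = 1/2.4205 = 0.413138
Efficiency = (1 - 0.413138)*100 = 58.686 %


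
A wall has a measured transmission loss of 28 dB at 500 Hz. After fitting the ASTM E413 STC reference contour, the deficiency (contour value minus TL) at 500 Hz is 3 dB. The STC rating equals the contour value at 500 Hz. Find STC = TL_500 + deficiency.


By ASTM E413, STC = value of the fitted reference contour at 500 Hz.
Contour value at 500 Hz = TL_500 + deficiency = 28 + 3 = 31
STC = 31


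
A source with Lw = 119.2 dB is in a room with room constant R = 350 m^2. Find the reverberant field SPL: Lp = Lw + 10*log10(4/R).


4/R = 4/350 = 0.0114286
Lp = 119.2 + 10*log10(0.0114286) = 99.78 dB


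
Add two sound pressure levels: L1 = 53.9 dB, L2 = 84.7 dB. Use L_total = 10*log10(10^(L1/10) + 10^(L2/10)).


10^(53.9/10) = 245471
10^(84.7/10) = 2.95121e+08
Sum = 245471 + 2.95121e+08 = 2.95366e+08
L_total = 10*log10(2.95366e+08) = 84.704 dB


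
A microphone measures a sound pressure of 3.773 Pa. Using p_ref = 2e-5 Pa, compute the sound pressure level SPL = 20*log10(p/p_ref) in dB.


p / p_ref = 3.773 / 2e-5 = 188650
SPL = 20 * log10(188650) = 105.51 dB


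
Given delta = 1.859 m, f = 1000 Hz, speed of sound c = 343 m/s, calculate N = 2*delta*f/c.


N = 2*delta*f/c = 2*delta/lambda, where lambda = c/f
lambda = 343 / 1000 = 0.343 m
N = 2 * 1.859 / 0.343 = 10.84


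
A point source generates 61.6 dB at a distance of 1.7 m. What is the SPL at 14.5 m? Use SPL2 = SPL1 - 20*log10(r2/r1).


r2/r1 = 14.5/1.7 = 8.52941
Correction = 20*log10(8.52941) = 18.6184 dB
SPL2 = 61.6 - 18.6184 = 42.982 dB


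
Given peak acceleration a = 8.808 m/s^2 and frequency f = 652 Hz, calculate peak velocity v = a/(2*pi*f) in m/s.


omega = 2*pi*f = 2*pi*652 = 4096.64 rad/s
v = a / omega = 8.808 / 4096.64 = 0.0021501 m/s


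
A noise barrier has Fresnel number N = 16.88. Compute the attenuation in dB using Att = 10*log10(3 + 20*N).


3 + 20*N = 3 + 20*16.88 = 340.6
Att = 10*log10(340.6) = 25.322 dB


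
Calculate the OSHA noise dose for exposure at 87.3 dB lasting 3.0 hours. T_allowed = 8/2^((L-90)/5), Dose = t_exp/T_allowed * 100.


T_allowed = 8 / 2^((87.3 - 90)/5) = 11.6318 hr
Dose = 3.0 / 11.6318 * 100 = 25.791 %


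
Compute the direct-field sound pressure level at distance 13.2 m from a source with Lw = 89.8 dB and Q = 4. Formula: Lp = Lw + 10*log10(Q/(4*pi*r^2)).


4*pi*r^2 = 4*pi*13.2^2 = 2189.56 m^2
Q / (4*pi*r^2) = 4 / 2189.56 = 0.00182685
Lp = 89.8 + 10*log10(0.00182685) = 62.417 dB


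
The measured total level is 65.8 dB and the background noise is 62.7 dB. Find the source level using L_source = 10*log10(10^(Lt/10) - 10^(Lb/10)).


10^(65.8/10) = 3.80189e+06
10^(62.7/10) = 1.86209e+06
Difference = 3.80189e+06 - 1.86209e+06 = 1.9398e+06
L_source = 10*log10(1.9398e+06) = 62.878 dB


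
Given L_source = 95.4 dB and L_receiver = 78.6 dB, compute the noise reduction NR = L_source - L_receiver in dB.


NR = L_source - L_receiver (difference between source and receiving room levels)
NR = 95.4 - 78.6 = 16.8 dB


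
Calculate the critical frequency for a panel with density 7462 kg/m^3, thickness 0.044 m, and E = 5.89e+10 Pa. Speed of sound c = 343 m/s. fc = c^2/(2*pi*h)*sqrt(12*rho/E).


12*rho/E = 12*7462/5.89e+10 = 1.52027e-06
sqrt(12*rho/E) = sqrt(1.52027e-06) = 0.00123299
c^2/(2*pi*h) = 343^2/(2*pi*0.044) = 425555
fc = 425555 * 0.00123299 = 524.71 Hz


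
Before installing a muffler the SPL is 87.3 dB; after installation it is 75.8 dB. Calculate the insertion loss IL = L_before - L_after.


Insertion loss = SPL without muffler - SPL with muffler
IL = 87.3 - 75.8 = 11.5 dB


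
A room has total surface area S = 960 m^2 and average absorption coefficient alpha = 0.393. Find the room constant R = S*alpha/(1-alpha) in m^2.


R = 960 * 0.393 / (1 - 0.393) = 621.55 m^2


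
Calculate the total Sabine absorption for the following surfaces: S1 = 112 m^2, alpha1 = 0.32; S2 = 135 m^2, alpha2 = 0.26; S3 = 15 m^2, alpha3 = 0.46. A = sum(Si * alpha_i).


112 * 0.32 = 35.84
135 * 0.26 = 35.1
15 * 0.46 = 6.9
A_total = 35.84 + 35.1 + 6.9 = 77.84 m^2


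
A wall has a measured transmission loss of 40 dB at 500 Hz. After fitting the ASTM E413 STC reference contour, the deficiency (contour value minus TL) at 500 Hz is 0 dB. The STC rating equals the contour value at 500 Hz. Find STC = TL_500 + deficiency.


By ASTM E413, STC = value of the fitted reference contour at 500 Hz.
Contour value at 500 Hz = TL_500 + deficiency = 40 + 0 = 40
STC = 40


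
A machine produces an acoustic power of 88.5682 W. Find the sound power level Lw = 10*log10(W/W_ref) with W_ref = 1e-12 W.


W / W_ref = 88.5682 / 1e-12 = 8.85682e+13
Lw = 10 * log10(8.85682e+13) = 139.47 dB


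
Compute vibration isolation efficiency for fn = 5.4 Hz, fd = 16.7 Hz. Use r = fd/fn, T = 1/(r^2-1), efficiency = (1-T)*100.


r = 16.7 / 5.4 = 3.09259
r^2 - 1 = 3.09259^2 - 1 = 8.56411
T = 1/8.56411 = 0.116766
Efficiency = (1 - 0.116766)*100 = 88.323 %


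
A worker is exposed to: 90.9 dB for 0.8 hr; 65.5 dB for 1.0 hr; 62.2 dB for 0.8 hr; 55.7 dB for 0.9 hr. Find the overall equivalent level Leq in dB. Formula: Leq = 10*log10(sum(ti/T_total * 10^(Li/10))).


T_total = 0.8 + 1.0 + 0.8 + 0.9 = 3.5 hr
(0.8/3.5) * 10^(90.9/10) = 2.81204e+08
(1.0/3.5) * 10^(65.5/10) = 1.01375e+06
(0.8/3.5) * 10^(62.2/10) = 379334
(0.9/3.5) * 10^(55.7/10) = 95537.6
Sum = 2.81204e+08 + 1.01375e+06 + 379334 + 95537.6 = 2.82693e+08
Leq = 10*log10(2.82693e+08) = 84.513 dB


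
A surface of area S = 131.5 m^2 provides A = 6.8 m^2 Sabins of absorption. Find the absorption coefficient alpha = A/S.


Absorption coefficient = absorbed power / incident power
alpha = A / S = 6.8 / 131.5 = 0.051711


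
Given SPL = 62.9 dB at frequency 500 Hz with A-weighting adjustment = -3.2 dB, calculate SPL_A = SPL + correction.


A-weighting table: 500 Hz -> -3.2 dB correction
SPL_A = SPL + correction = 62.9 + (-3.2) = 59.7 dBA


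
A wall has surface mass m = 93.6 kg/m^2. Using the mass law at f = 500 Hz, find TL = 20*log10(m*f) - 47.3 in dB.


m * f = 93.6 * 500 = 46800
20*log10(46800) = 93.4049 dB
TL = 93.4049 - 47.3 = 46.105 dB


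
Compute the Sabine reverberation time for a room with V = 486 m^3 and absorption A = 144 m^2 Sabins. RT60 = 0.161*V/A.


RT60 = 0.161 * 486 / 144 = 0.54337 s


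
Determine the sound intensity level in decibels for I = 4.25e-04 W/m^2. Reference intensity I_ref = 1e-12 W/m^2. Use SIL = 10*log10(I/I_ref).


I / I_ref = 4.25e-04 / 1e-12 = 4.25e+08
SIL = 10 * log10(4.25e+08) = 86.284 dB


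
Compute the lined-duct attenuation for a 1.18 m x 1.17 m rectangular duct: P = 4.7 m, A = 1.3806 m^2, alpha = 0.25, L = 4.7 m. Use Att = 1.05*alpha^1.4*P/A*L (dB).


alpha^1.4 = 0.25^1.4 = 0.143587
Attenuation rate = 1.05 * alpha^1.4 * P / A
= 1.05 * 0.143587 * 4.7 / 1.3806 = 0.513256 dB/m
Total Att = 0.513256 * 4.7 = 2.4123 dB


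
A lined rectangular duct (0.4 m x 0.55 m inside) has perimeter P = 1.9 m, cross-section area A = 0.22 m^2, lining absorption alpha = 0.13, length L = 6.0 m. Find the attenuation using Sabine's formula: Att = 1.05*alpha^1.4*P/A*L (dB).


alpha^1.4 = 0.13^1.4 = 0.0574805
Attenuation rate = 1.05 * alpha^1.4 * P / A
= 1.05 * 0.0574805 * 1.9 / 0.22 = 0.521244 dB/m
Total Att = 0.521244 * 6.0 = 3.1275 dB


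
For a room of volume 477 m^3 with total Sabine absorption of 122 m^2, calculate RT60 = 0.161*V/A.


RT60 = 0.161 * 477 / 122 = 0.62948 s


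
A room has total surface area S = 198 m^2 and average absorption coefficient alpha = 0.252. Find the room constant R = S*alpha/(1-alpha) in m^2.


R = 198 * 0.252 / (1 - 0.252) = 66.706 m^2


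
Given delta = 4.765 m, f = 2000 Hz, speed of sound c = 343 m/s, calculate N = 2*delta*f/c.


N = 2*delta*f/c = 2*delta/lambda, where lambda = c/f
lambda = 343 / 2000 = 0.1715 m
N = 2 * 4.765 / 0.1715 = 55.569


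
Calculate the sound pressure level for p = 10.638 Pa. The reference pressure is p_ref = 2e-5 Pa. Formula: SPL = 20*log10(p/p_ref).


p / p_ref = 10.638 / 2e-5 = 531900
SPL = 20 * log10(531900) = 114.52 dB


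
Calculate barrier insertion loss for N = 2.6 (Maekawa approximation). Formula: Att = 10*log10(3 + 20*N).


3 + 20*N = 3 + 20*2.6 = 55
Att = 10*log10(55) = 17.404 dB


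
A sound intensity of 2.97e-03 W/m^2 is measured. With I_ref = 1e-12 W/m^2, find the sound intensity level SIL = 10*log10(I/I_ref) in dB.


I / I_ref = 2.97e-03 / 1e-12 = 2.97e+09
SIL = 10 * log10(2.97e+09) = 94.728 dB


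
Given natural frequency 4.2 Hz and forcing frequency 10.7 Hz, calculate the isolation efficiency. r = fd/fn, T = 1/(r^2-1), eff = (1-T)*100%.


r = 10.7 / 4.2 = 2.54762
r^2 - 1 = 2.54762^2 - 1 = 5.49037
T = 1/5.49037 = 0.182137
Efficiency = (1 - 0.182137)*100 = 81.786 %
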